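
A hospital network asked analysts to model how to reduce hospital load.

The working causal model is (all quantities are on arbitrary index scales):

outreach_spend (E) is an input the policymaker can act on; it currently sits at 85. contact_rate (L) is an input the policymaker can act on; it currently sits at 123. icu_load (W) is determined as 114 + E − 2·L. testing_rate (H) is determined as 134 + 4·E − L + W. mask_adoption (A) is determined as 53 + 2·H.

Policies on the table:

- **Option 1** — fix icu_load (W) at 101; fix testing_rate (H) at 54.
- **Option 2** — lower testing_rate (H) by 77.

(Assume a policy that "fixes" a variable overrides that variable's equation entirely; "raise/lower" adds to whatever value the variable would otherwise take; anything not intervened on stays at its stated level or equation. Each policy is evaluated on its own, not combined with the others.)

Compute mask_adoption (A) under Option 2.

507

Option 2 (H − 77):
  E = 85
  L = 123
  W = 114 + 85 − 2·123 = -47
  H = 134 + 4·85 − 123 + (-47) (−77 from intervention) = 227
  A = 53 + 2·227 = 507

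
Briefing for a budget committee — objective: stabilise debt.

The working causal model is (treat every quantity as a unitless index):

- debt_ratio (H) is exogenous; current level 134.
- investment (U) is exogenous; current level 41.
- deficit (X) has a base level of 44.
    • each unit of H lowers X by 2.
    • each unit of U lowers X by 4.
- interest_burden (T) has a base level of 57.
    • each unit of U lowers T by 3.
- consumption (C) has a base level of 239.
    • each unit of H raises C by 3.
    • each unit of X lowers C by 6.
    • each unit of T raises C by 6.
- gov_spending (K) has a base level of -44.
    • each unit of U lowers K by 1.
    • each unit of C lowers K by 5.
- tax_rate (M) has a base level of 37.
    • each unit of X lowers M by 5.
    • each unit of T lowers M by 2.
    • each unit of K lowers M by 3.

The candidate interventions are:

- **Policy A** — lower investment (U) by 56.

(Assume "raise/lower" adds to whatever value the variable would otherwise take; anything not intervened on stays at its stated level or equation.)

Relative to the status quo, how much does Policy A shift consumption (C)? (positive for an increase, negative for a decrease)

Baseline:
  H = 134
  U = 41
  X = 44 − 2·134 − 4·41 = -388
  T = 57 − 3·41 = -66
  C = 239 + 3·134 − 6·(-388) + 6·(-66) = 2573
Policy A (U − 56):
  H = 134
  U = 41 − 56 = -15
  X = 44 − 2·134 − 4·(-15) = -164
  T = 57 − 3·(-15) = 102
  C = 239 + 3·134 − 6·(-164) + 6·102 = 2237
Change in C: 2237 − 2573 = -336

-336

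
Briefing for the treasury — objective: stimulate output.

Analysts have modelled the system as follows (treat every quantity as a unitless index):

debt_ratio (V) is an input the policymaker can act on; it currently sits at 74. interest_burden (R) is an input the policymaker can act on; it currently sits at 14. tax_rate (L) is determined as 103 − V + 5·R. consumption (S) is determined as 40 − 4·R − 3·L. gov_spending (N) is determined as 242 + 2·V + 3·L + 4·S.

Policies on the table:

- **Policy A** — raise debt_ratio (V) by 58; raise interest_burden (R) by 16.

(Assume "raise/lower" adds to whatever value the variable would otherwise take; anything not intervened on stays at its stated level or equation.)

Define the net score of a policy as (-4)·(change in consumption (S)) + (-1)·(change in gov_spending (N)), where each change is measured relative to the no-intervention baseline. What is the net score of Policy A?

Baseline:
  V = 74
  R = 14
  L = 103 − 74 + 5·14 = 99
  S = 40 − 4·14 − 3·99 = -313
  N = 242 + 2·74 + 3·99 + 4·(-313) = -565
Policy A (V + 58, R + 16):
  V = 74 + 58 = 132
  R = 14 + 16 = 30
  L = 103 − 132 + 5·30 = 121
  S = 40 − 4·30 − 3·121 = -443
  N = 242 + 2·132 + 3·121 + 4·(-443) = -903
ΔS = -443 − (-313) = -130; ΔN = -903 − (-565) = -338
Score = (-4)·(-130) + (-1)·(-338) = 858

858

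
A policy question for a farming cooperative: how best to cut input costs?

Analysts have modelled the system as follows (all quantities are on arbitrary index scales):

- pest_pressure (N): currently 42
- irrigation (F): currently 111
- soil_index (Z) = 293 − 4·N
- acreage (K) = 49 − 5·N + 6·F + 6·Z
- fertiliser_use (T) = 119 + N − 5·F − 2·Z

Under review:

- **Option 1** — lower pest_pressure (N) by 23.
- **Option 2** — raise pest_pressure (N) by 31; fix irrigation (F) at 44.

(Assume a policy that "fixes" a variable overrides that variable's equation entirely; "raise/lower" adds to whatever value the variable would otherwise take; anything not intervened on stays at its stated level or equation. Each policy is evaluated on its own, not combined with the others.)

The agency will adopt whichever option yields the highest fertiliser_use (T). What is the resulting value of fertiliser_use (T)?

-30

Option 1 (N − 23):
  N = 42 − 23 = 19
  F = 111
  Z = 293 − 4·19 = 217
  T = 119 + 19 − 5·111 − 2·217 = -851
Option 2 (N + 31, F := 44):
  N = 42 + 31 = 73
  F = 44
  Z = 293 − 4·73 = 1
  T = 119 + 73 − 5·44 − 2·1 = -30
Comparing — Option 1: T=-851, Option 2: T=-30. Highest is -30 (Option 2).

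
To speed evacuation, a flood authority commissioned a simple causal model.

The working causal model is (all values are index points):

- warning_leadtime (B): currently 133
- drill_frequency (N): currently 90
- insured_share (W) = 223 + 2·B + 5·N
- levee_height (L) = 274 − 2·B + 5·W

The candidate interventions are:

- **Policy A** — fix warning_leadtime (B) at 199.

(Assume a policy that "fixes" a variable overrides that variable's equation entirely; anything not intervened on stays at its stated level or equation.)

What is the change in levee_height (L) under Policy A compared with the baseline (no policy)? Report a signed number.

Baseline:
  B = 133
  N = 90
  W = 223 + 2·133 + 5·90 = 939
  L = 274 − 2·133 + 5·939 = 4703
Policy A (B := 199):
  B = 199
  N = 90
  W = 223 + 2·199 + 5·90 = 1071
  L = 274 − 2·199 + 5·1071 = 5231
Change in L: 5231 − 4703 = 528

528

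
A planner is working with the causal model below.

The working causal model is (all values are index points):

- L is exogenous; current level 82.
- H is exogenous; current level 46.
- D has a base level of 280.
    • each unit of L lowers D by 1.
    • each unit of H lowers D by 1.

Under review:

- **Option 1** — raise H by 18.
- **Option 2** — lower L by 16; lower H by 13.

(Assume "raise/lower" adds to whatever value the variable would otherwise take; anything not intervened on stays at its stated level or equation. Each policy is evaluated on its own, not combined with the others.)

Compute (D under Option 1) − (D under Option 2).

Option 1 (H + 18):
  L = 82
  H = 46 + 18 = 64
  D = 280 − 82 − 64 = 134
Option 2 (L − 16, H − 13):
  L = 82 − 16 = 66
  H = 46 − 13 = 33
  D = 280 − 66 − 33 = 181
D: 134 − 181 = -47

-47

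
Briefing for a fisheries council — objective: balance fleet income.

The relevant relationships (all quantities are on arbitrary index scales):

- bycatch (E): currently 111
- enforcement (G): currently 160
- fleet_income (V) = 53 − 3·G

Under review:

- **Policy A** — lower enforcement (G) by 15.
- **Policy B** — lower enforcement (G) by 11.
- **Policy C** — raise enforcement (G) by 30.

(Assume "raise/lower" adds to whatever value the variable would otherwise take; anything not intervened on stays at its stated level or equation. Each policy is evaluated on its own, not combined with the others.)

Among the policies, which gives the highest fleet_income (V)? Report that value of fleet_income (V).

Policy A (G − 15):
  G = 160 − 15 = 145
  V = 53 − 3·145 = -382
Policy B (G − 11):
  G = 160 − 11 = 149
  V = 53 − 3·149 = -394
Policy C (G + 30):
  G = 160 + 30 = 190
  V = 53 − 3·190 = -517
Comparing — Policy A: V=-382, Policy B: V=-394, Policy C: V=-517. Highest is -382 (Policy A).

-382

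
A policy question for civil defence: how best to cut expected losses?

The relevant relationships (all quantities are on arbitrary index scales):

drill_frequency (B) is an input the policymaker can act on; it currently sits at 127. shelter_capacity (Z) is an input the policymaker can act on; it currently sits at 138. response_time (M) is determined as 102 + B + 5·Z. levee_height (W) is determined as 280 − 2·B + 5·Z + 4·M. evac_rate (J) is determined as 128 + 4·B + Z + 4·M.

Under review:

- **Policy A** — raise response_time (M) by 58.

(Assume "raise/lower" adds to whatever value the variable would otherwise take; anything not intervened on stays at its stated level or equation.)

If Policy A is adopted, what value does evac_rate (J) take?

4682

Policy A (M + 58):
  B = 127
  Z = 138
  M = 102 + 127 + 5·138 (+58 from intervention) = 977
  J = 128 + 4·127 + 138 + 4·977 = 4682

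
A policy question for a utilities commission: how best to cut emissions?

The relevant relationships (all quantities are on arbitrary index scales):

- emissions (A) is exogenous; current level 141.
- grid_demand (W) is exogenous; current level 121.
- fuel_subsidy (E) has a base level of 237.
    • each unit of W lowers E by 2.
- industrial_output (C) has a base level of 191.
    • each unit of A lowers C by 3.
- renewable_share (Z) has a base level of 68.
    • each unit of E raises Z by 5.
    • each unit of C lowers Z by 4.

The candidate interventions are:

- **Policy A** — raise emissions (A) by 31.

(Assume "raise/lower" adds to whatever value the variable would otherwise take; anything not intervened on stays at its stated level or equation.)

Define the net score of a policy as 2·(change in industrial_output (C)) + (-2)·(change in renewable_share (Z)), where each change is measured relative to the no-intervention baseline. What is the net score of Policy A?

Baseline:
  A = 141
  W = 121
  E = 237 − 2·121 = -5
  C = 191 − 3·141 = -232
  Z = 68 + 5·(-5) − 4·(-232) = 971
Policy A (A + 31):
  A = 141 + 31 = 172
  W = 121
  E = 237 − 2·121 = -5
  C = 191 − 3·172 = -325
  Z = 68 + 5·(-5) − 4·(-325) = 1343
ΔC = -325 − (-232) = -93; ΔZ = 1343 − 971 = 372
Score = 2·(-93) + (-2)·372 = -930

-930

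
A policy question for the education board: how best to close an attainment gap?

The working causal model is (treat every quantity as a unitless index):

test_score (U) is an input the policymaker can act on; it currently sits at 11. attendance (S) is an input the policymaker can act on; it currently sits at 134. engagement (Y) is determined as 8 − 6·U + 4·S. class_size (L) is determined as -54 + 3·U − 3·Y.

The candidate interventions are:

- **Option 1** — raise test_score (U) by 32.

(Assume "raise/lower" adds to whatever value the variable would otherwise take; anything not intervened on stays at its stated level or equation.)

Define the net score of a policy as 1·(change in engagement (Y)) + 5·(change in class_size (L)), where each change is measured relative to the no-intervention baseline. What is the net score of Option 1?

Baseline:
  U = 11
  S = 134
  Y = 8 − 6·11 + 4·134 = 478
  L = -54 + 3·11 − 3·478 = -1455
Option 1 (U + 32):
  U = 11 + 32 = 43
  S = 134
  Y = 8 − 6·43 + 4·134 = 286
  L = -54 + 3·43 − 3·286 = -783
ΔY = 286 − 478 = -192; ΔL = -783 − (-1455) = 672
Score = 1·(-192) + 5·672 = 3168

3168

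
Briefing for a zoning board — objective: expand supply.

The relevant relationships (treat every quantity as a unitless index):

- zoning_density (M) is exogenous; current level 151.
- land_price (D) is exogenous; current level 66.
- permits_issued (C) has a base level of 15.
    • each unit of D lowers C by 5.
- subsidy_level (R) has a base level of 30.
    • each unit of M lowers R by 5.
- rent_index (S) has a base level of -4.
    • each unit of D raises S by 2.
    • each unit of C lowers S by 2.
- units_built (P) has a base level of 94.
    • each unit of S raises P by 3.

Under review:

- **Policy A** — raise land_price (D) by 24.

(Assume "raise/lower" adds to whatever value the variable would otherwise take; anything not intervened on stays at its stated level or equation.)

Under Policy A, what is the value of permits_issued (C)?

Policy A (D + 24):
  D = 66 + 24 = 90
  C = 15 − 5·90 = -435

-435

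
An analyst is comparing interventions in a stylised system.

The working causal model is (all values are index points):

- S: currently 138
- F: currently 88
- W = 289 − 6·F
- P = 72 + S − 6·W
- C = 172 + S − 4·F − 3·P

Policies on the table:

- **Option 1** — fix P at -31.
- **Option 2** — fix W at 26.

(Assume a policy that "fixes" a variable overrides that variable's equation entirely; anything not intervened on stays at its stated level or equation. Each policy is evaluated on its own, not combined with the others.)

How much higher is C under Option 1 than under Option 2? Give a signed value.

255

Option 1 (P := -31):
  S = 138
  F = 88
  W = 289 − 6·88 = -239
  P = -31
  C = 172 + 138 − 4·88 − 3·(-31) = 51
Option 2 (W := 26):
  S = 138
  F = 88
  W = 26
  P = 72 + 138 − 6·26 = 54
  C = 172 + 138 − 4·88 − 3·54 = -204
C: 51 − (-204) = 255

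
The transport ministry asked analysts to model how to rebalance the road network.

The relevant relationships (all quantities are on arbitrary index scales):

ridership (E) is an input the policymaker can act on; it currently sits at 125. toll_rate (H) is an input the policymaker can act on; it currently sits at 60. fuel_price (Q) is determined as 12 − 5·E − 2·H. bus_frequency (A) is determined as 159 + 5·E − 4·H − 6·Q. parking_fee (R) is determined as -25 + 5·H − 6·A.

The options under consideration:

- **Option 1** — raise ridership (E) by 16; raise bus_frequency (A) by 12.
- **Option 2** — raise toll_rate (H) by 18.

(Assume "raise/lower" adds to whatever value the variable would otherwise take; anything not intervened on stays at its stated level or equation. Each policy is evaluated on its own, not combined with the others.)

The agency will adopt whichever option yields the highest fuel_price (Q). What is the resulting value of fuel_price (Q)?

Option 1 (E + 16, A + 12):
  E = 125 + 16 = 141
  H = 60
  Q = 12 − 5·141 − 2·60 = -813
Option 2 (H + 18):
  E = 125
  H = 60 + 18 = 78
  Q = 12 − 5·125 − 2·78 = -769
Comparing — Option 1: Q=-813, Option 2: Q=-769. Highest is -769 (Option 2).

-769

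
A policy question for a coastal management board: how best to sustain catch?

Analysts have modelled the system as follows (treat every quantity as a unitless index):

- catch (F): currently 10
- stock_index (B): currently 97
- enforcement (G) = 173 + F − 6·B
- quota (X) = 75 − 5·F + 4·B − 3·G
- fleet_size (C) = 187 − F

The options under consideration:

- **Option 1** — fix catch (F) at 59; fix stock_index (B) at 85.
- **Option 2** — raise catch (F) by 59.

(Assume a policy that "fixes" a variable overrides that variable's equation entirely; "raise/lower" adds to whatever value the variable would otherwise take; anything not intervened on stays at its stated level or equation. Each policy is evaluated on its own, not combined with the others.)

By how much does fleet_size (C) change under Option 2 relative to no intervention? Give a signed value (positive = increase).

-59

Baseline:
  F = 10
  C = 187 − 10 = 177
Option 2 (F + 59):
  F = 10 + 59 = 69
  C = 187 − 69 = 118
Change in C: 118 − 177 = -59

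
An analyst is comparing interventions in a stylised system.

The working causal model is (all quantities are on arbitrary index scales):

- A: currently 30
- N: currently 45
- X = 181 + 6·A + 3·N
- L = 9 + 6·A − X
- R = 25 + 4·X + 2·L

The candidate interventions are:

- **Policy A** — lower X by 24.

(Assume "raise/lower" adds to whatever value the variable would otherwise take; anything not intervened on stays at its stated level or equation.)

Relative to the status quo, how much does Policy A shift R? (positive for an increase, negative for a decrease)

-48

Baseline:
  A = 30
  N = 45
  X = 181 + 6·30 + 3·45 = 496
  L = 9 + 6·30 − 496 = -307
  R = 25 + 4·496 + 2·(-307) = 1395
Policy A (X − 24):
  A = 30
  N = 45
  X = 181 + 6·30 + 3·45 (−24 from intervention) = 472
  L = 9 + 6·30 − 472 = -283
  R = 25 + 4·472 + 2·(-283) = 1347
Change in R: 1347 − 1395 = -48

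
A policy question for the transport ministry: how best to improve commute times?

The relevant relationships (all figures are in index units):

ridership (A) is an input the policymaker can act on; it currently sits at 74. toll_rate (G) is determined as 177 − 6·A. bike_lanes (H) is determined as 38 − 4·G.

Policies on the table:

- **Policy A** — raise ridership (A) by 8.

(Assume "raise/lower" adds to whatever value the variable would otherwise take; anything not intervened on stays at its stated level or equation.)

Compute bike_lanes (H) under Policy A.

1298

Policy A (A + 8):
  A = 74 + 8 = 82
  G = 177 − 6·82 = -315
  H = 38 − 4·(-315) = 1298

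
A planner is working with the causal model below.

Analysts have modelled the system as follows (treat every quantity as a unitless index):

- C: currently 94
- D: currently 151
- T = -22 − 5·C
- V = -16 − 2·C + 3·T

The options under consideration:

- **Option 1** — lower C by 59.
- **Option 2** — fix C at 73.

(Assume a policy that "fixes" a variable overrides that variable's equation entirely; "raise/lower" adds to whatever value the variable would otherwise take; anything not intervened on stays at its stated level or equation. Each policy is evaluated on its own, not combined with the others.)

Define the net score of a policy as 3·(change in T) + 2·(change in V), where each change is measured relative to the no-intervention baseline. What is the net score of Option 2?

1029

Baseline:
  C = 94
  T = -22 − 5·94 = -492
  V = -16 − 2·94 + 3·(-492) = -1680
Option 2 (C := 73):
  C = 73
  T = -22 − 5·73 = -387
  V = -16 − 2·73 + 3·(-387) = -1323
ΔT = -387 − (-492) = 105; ΔV = -1323 − (-1680) = 357
Score = 3·105 + 2·357 = 1029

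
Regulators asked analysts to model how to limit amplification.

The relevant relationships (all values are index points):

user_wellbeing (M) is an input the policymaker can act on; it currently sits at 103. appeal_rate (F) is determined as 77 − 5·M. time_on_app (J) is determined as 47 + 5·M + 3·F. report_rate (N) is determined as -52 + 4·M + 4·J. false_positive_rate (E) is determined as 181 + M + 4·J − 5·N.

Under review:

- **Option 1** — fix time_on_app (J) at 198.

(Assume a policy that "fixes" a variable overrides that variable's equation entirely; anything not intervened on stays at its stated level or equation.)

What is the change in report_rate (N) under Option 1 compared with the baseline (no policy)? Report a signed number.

3800

Baseline:
  M = 103
  F = 77 − 5·103 = -438
  J = 47 + 5·103 + 3·(-438) = -752
  N = -52 + 4·103 + 4·(-752) = -2648
Option 1 (J := 198):
  M = 103
  F = 77 − 5·103 = -438
  J = 198
  N = -52 + 4·103 + 4·198 = 1152
Change in N: 1152 − (-2648) = 3800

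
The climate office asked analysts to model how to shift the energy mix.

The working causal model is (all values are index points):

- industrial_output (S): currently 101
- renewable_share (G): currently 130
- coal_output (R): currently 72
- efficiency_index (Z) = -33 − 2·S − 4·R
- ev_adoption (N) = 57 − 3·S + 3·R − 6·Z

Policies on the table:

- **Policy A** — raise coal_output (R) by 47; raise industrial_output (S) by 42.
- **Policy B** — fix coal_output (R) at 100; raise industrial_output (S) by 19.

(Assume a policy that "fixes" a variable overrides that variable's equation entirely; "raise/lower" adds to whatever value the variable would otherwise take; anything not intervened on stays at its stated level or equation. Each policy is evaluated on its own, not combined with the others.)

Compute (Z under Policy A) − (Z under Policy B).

Policy A (R + 47, S + 42):
  S = 101 + 42 = 143
  R = 72 + 47 = 119
  Z = -33 − 2·143 − 4·119 = -795
Policy B (R := 100, S + 19):
  S = 101 + 19 = 120
  R = 100
  Z = -33 − 2·120 − 4·100 = -673
Z: -795 − (-673) = -122

-122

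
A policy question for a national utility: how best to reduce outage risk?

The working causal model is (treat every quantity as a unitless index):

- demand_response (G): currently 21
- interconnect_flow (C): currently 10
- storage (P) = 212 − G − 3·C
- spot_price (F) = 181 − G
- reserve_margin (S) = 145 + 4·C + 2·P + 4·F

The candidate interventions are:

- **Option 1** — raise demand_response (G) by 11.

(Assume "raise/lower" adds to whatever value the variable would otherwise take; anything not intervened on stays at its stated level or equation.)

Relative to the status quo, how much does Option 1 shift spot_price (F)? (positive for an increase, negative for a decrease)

Baseline:
  G = 21
  F = 181 − 21 = 160
Option 1 (G + 11):
  G = 21 + 11 = 32
  F = 181 − 32 = 149
Change in F: 149 − 160 = -11

-11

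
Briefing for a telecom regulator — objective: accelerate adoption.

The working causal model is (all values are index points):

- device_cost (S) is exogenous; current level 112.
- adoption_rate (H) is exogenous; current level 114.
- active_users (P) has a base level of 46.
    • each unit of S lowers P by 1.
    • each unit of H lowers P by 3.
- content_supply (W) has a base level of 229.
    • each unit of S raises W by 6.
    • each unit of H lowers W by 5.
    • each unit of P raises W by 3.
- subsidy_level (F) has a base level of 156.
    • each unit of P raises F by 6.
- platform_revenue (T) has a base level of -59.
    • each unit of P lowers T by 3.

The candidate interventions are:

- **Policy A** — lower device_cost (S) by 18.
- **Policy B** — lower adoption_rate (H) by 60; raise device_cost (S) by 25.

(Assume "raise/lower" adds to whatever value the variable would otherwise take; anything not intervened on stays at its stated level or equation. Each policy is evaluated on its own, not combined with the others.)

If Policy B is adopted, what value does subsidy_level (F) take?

Policy B (H − 60, S + 25):
  S = 112 + 25 = 137
  H = 114 − 60 = 54
  P = 46 − 137 − 3·54 = -253
  F = 156 + 6·(-253) = -1362

-1362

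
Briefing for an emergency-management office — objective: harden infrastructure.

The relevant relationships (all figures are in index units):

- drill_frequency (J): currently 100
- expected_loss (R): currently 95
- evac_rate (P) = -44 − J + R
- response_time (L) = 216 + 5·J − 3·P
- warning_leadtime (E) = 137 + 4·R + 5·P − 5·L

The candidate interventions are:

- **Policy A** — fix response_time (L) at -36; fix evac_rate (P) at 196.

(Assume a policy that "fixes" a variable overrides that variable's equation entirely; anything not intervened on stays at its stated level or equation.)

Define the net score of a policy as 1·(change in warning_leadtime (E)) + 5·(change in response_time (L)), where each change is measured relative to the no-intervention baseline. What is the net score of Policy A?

Baseline:
  J = 100
  R = 95
  P = -44 − 100 + 95 = -49
  L = 216 + 5·100 − 3·(-49) = 863
  E = 137 + 4·95 + 5·(-49) − 5·863 = -4043
Policy A (L := -36, P := 196):
  J = 100
  R = 95
  P = 196
  L = -36
  E = 137 + 4·95 + 5·196 − 5·(-36) = 1677
ΔE = 1677 − (-4043) = 5720; ΔL = -36 − 863 = -899
Score = 1·5720 + 5·(-899) = 1225

1225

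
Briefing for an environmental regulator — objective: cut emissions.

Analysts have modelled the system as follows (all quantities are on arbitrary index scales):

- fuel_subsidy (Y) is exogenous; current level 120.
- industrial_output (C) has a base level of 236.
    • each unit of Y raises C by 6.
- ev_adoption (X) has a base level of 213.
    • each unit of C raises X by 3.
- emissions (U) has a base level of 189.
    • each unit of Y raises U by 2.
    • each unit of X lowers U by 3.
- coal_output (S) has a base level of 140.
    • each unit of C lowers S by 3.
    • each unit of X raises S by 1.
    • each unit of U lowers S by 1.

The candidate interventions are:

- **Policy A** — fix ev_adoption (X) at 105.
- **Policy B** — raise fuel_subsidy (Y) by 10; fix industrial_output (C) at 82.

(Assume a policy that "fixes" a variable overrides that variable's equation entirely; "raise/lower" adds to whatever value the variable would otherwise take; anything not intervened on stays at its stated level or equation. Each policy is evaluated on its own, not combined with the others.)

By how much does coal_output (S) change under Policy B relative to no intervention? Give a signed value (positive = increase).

Baseline:
  Y = 120
  C = 236 + 6·120 = 956
  X = 213 + 3·956 = 3081
  U = 189 + 2·120 − 3·3081 = -8814
  S = 140 − 3·956 + 3081 − (-8814) = 9167
Policy B (Y + 10, C := 82):
  Y = 120 + 10 = 130
  C = 82
  X = 213 + 3·82 = 459
  U = 189 + 2·130 − 3·459 = -928
  S = 140 − 3·82 + 459 − (-928) = 1281
Change in S: 1281 − 9167 = -7886

-7886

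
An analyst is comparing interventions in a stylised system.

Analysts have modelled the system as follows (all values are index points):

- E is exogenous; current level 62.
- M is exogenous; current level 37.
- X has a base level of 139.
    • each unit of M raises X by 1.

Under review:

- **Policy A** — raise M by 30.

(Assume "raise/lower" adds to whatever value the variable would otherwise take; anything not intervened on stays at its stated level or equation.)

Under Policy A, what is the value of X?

206

Policy A (M + 30):
  M = 37 + 30 = 67
  X = 139 + 67 = 206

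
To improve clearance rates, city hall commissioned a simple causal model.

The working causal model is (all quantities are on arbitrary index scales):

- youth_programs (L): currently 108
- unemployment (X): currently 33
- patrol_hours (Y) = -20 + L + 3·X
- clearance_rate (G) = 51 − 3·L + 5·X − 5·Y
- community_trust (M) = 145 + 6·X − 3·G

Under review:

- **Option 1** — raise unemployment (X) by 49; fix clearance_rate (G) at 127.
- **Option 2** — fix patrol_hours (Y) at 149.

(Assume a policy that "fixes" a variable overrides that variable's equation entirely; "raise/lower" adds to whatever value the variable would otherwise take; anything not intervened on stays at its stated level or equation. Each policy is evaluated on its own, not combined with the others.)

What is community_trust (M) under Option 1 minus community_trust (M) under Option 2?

Option 1 (X + 49, G := 127):
  L = 108
  X = 33 + 49 = 82
  Y = -20 + 108 + 3·82 = 334
  G = 127
  M = 145 + 6·82 − 3·127 = 256
Option 2 (Y := 149):
  L = 108
  X = 33
  Y = 149
  G = 51 − 3·108 + 5·33 − 5·149 = -853
  M = 145 + 6·33 − 3·(-853) = 2902
M: 256 − 2902 = -2646

-2646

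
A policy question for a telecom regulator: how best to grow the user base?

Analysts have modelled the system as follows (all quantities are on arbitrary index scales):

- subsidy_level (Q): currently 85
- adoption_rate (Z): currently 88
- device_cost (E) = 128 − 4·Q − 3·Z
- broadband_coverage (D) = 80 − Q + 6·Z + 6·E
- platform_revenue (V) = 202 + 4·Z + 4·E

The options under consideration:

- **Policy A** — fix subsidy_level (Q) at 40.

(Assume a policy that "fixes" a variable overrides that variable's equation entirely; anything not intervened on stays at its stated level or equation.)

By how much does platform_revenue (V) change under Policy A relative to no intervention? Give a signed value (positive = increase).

Baseline:
  Q = 85
  Z = 88
  E = 128 − 4·85 − 3·88 = -476
  V = 202 + 4·88 + 4·(-476) = -1350
Policy A (Q := 40):
  Q = 40
  Z = 88
  E = 128 − 4·40 − 3·88 = -296
  V = 202 + 4·88 + 4·(-296) = -630
Change in V: -630 − (-1350) = 720

720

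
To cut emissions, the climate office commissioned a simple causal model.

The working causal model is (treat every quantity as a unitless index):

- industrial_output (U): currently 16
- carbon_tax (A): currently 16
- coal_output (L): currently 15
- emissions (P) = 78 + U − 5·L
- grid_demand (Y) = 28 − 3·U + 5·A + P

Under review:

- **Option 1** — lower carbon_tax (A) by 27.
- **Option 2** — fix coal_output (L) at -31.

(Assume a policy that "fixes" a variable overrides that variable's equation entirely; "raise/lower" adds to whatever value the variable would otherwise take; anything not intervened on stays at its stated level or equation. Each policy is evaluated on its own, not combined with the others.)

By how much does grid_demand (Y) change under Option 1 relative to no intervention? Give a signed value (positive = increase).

-135

Baseline:
  U = 16
  A = 16
  L = 15
  P = 78 + 16 − 5·15 = 19
  Y = 28 − 3·16 + 5·16 + 19 = 79
Option 1 (A − 27):
  U = 16
  A = 16 − 27 = -11
  L = 15
  P = 78 + 16 − 5·15 = 19
  Y = 28 − 3·16 + 5·(-11) + 19 = -56
Change in Y: -56 − 79 = -135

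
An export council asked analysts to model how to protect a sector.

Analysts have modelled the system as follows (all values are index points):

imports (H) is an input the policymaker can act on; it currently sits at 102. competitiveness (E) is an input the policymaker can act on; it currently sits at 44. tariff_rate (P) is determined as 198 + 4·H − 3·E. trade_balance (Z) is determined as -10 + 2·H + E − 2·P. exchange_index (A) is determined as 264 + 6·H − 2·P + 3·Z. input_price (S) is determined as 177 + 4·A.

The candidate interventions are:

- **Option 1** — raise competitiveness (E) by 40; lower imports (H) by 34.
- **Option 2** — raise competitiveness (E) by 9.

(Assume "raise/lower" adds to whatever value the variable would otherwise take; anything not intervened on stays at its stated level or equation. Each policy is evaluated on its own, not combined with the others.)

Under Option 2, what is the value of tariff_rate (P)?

Option 2 (E + 9):
  H = 102
  E = 44 + 9 = 53
  P = 198 + 4·102 − 3·53 = 447

447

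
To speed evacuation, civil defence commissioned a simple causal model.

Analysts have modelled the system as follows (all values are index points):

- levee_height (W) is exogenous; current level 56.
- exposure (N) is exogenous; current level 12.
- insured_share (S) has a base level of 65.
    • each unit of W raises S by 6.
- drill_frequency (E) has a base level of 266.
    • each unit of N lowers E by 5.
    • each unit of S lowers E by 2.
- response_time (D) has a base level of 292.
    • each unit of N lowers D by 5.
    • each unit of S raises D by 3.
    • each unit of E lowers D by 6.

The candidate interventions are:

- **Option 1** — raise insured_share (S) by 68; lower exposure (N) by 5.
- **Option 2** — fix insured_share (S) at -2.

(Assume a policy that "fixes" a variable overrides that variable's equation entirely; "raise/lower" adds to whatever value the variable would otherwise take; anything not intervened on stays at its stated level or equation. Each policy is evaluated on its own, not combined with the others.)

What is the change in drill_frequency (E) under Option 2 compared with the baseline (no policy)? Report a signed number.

Baseline:
  W = 56
  N = 12
  S = 65 + 6·56 = 401
  E = 266 − 5·12 − 2·401 = -596
Option 2 (S := -2):
  W = 56
  N = 12
  S = -2
  E = 266 − 5·12 − 2·(-2) = 210
Change in E: 210 − (-596) = 806

806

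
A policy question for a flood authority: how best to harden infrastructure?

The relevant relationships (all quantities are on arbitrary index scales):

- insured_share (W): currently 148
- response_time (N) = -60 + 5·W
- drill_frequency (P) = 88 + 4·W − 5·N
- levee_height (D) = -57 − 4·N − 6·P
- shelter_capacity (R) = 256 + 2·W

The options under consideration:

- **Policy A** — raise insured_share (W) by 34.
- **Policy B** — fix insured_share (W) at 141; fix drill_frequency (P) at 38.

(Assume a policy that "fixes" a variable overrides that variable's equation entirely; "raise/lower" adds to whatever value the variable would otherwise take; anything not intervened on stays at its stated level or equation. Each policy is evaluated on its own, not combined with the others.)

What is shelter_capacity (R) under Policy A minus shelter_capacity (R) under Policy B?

82

Policy A (W + 34):
  W = 148 + 34 = 182
  R = 256 + 2·182 = 620
Policy B (W := 141, P := 38):
  W = 141
  R = 256 + 2·141 = 538
R: 620 − 538 = 82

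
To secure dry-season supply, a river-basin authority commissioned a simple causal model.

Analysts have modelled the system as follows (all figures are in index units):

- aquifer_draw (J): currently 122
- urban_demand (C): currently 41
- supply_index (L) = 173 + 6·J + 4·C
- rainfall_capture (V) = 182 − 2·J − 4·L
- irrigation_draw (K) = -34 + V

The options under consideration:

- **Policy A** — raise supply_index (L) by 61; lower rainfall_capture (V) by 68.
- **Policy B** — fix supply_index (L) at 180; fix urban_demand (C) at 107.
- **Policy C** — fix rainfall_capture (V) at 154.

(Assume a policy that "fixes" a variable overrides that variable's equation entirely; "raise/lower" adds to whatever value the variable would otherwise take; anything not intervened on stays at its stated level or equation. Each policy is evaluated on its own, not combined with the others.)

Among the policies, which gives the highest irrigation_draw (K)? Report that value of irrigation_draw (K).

Policy A (L + 61, V − 68):
  J = 122
  C = 41
  L = 173 + 6·122 + 4·41 (+61 from intervention) = 1130
  V = 182 − 2·122 − 4·1130 (−68 from intervention) = -4650
  K = -34 + (-4650) = -4684
Policy B (L := 180, C := 107):
  J = 122
  C = 107
  L = 180
  V = 182 − 2·122 − 4·180 = -782
  K = -34 + (-782) = -816
Policy C (V := 154):
  J = 122
  C = 41
  L = 173 + 6·122 + 4·41 = 1069
  V = 154
  K = -34 + 154 = 120
Comparing — Policy A: K=-4684, Policy B: K=-816, Policy C: K=120. Highest is 120 (Policy C).

120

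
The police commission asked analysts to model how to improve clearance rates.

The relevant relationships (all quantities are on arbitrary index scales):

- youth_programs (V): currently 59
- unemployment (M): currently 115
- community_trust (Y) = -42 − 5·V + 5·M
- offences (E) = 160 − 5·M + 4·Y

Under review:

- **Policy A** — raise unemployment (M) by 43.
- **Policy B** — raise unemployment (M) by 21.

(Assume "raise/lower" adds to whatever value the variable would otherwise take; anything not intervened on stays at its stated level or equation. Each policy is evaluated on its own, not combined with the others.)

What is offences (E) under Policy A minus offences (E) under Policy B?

330

Policy A (M + 43):
  V = 59
  M = 115 + 43 = 158
  Y = -42 − 5·59 + 5·158 = 453
  E = 160 − 5·158 + 4·453 = 1182
Policy B (M + 21):
  V = 59
  M = 115 + 21 = 136
  Y = -42 − 5·59 + 5·136 = 343
  E = 160 − 5·136 + 4·343 = 852
E: 1182 − 852 = 330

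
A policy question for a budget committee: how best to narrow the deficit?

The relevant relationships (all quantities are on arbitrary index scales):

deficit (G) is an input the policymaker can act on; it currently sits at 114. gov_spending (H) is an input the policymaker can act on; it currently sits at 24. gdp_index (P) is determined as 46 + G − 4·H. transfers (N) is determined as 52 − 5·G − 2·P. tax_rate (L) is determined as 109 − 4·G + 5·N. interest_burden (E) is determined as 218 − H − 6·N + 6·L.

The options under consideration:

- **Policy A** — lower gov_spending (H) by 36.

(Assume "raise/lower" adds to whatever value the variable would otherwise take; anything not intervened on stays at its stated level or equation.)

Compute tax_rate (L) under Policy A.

Policy A (H − 36):
  G = 114
  H = 24 − 36 = -12
  P = 46 + 114 − 4·(-12) = 208
  N = 52 − 5·114 − 2·208 = -934
  L = 109 − 4·114 + 5·(-934) = -5017

-5017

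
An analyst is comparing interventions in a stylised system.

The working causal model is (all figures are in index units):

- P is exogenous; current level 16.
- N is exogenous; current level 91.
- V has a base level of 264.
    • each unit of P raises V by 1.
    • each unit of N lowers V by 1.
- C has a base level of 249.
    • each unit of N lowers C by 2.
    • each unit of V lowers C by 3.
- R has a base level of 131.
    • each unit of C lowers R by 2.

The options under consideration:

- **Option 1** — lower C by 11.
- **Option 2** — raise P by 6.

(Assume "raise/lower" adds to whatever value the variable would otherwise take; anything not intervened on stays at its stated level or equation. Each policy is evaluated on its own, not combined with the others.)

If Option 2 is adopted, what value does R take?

1167

Option 2 (P + 6):
  P = 16 + 6 = 22
  N = 91
  V = 264 + 22 − 91 = 195
  C = 249 − 2·91 − 3·195 = -518
  R = 131 − 2·(-518) = 1167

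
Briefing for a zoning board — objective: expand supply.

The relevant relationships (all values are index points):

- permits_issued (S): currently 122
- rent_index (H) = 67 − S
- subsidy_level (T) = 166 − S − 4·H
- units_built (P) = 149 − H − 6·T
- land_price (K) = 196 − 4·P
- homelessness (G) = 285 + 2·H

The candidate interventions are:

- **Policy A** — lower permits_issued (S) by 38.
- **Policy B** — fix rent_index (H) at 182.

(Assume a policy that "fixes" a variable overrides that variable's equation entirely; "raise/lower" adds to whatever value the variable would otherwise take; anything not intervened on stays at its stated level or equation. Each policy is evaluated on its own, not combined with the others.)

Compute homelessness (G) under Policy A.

Policy A (S − 38):
  S = 122 − 38 = 84
  H = 67 − 84 = -17
  G = 285 + 2·(-17) = 251

251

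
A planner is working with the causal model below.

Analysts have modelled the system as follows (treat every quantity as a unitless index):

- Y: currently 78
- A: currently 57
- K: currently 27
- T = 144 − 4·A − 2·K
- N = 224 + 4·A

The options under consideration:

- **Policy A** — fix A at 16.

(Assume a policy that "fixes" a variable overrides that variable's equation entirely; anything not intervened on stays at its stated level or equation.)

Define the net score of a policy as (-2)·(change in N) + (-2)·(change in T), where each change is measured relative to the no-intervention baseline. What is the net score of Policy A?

Baseline:
  A = 57
  K = 27
  T = 144 − 4·57 − 2·27 = -138
  N = 224 + 4·57 = 452
Policy A (A := 16):
  A = 16
  K = 27
  T = 144 − 4·16 − 2·27 = 26
  N = 224 + 4·16 = 288
ΔN = 288 − 452 = -164; ΔT = 26 − (-138) = 164
Score = (-2)·(-164) + (-2)·164 = 0

0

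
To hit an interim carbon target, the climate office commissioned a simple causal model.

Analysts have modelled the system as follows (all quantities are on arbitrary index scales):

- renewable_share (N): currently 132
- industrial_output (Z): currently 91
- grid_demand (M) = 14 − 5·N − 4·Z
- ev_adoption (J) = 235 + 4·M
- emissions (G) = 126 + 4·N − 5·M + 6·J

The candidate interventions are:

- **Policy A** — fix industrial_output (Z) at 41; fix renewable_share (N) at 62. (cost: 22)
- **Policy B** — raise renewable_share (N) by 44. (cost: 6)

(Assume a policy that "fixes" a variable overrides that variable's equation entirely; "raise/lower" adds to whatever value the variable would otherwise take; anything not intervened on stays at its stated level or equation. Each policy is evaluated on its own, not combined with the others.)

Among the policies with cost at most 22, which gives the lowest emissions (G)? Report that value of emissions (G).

Policy A (Z := 41, N := 62):
  N = 62
  Z = 41
  M = 14 − 5·62 − 4·41 = -460
  J = 235 + 4·(-460) = -1605
  G = 126 + 4·62 − 5·(-460) + 6·(-1605) = -6956
Policy B (N + 44):
  N = 132 + 44 = 176
  Z = 91
  M = 14 − 5·176 − 4·91 = -1230
  J = 235 + 4·(-1230) = -4685
  G = 126 + 4·176 − 5·(-1230) + 6·(-4685) = -21130
Comparing — Policy A: G=-6956, Policy B: G=-21130. Lowest is -21130 (Policy B).

-21130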